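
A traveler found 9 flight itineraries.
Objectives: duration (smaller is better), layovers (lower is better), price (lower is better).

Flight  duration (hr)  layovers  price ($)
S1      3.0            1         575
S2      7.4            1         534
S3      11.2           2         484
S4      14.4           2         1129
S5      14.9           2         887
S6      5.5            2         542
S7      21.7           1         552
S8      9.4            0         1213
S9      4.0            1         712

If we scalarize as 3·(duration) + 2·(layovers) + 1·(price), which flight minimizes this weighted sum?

S3

S1: 3·3.0 + 2·1 + 1·575 = 586.0
S2: 3·7.4 + 2·1 + 1·534 = 558.2
S3: 3·11.2 + 2·2 + 1·484 = 521.6
S4: 3·14.4 + 2·2 + 1·1129 = 1176.2
S5: 3·14.9 + 2·2 + 1·887 = 935.7
S6: 3·5.5 + 2·2 + 1·542 = 562.5
S7: 3·21.7 + 2·1 + 1·552 = 619.1
S8: 3·9.4 + 2·0 + 1·1213 = 1241.2
S9: 3·4.0 + 2·1 + 1·712 = 726.0
Lowest: S3 at 521.6.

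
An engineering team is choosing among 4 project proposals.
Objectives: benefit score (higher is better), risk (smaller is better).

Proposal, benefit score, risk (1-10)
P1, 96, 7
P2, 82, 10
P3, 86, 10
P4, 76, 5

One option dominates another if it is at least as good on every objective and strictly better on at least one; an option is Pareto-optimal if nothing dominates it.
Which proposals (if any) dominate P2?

P1, P3

P1: benefit score 96≥82, risk 7≤10 — dominates P2.
P3: benefit score 86≥82, risk 10≤10 — dominates P2.
Others (P4) are each worse than P2 on at least one objective.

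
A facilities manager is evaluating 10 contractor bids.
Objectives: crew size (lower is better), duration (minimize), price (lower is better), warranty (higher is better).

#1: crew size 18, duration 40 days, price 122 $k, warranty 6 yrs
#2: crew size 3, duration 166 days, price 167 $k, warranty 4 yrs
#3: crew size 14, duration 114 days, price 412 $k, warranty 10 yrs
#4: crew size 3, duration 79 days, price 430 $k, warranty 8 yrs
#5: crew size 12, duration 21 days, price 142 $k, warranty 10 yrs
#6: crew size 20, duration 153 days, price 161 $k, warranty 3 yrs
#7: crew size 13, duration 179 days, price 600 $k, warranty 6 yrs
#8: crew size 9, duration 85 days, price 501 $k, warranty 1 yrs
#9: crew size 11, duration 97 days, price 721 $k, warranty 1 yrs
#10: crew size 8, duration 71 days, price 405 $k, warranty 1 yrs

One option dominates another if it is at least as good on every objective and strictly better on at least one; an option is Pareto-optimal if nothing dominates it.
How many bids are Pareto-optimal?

5

#1: not dominated (best price).
#2: not dominated.
#3: dominated by #5 (crew size 12≤14, duration 21≤114, price 142≤412, warranty 10≥10).
#4: not dominated.
#5: not dominated (best duration).
#6: dominated by #1 (crew size 18≤20, duration 40≤153, price 122≤161, warranty 6≥3).
#7: dominated by #4 (crew size 3≤13, duration 79≤179, price 430≤600, warranty 8≥6).
#8: dominated by #4 (crew size 3≤9, duration 79≤85, price 430≤501, warranty 8≥1).
#9: dominated by #4 (crew size 3≤11, duration 79≤97, price 430≤721, warranty 8≥1).
#10: not dominated.
Pareto-optimal: #1, #2, #4, #5, #10 → 5.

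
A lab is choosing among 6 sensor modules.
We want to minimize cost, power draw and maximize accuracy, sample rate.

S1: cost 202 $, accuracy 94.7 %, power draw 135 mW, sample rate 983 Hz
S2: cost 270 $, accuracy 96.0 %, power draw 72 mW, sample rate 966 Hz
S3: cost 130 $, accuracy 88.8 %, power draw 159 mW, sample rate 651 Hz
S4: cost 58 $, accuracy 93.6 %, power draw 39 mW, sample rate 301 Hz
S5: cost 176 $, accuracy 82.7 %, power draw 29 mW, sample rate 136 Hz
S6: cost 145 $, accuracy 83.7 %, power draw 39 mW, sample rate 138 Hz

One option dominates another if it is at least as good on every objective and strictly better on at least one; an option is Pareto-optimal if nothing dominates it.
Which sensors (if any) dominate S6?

S4: cost 58≤145, accuracy 93.6≥83.7, power draw 39≤39, sample rate 301≥138 — dominates S6.
Others (S1, S2, S3, S5) are each worse than S6 on at least one objective.

S4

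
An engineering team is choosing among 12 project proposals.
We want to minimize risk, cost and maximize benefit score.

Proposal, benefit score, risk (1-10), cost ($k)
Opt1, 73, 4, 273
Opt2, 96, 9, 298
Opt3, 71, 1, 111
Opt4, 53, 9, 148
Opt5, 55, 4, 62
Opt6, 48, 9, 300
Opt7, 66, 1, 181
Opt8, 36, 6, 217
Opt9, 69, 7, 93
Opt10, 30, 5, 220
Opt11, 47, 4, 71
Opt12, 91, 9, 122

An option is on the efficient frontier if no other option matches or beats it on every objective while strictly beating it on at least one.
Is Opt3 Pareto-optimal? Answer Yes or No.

Yes

Opt1: worse on risk (4 vs 1).
Opt2: worse on risk (9 vs 1).
Opt4: worse on benefit score (53 vs 71).
Opt5: worse on benefit score (55 vs 71).
Opt6: worse on benefit score (48 vs 71).
Opt7: worse on benefit score (66 vs 71).
Opt8: worse on benefit score (36 vs 71).
Opt9: worse on benefit score (69 vs 71).
Opt10: worse on benefit score (30 vs 71).
Opt11: worse on benefit score (47 vs 71).
Opt12: worse on risk (9 vs 1).
No option is at least as good as Opt3 on every objective and strictly better on one.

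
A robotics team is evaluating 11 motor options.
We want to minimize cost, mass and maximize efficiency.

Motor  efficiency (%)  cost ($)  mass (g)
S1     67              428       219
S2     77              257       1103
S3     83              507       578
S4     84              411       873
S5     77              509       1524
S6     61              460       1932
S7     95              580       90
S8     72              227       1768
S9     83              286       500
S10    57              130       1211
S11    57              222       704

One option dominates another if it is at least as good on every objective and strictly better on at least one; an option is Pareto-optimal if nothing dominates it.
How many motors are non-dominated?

8

S1: not dominated.
S2: not dominated.
S3: dominated by S9 (efficiency 83≥83, cost 286≤507, mass 500≤578).
S4: not dominated.
S5: dominated by S2 (efficiency 77≥77, cost 257≤509, mass 1103≤1524).
S6: dominated by S1 (efficiency 67≥61, cost 428≤460, mass 219≤1932).
S7: not dominated (best efficiency).
S8: not dominated.
S9: not dominated.
S10: not dominated (best cost).
S11: not dominated.
Pareto-optimal: S1, S2, S4, S7, S8, S9, S10, S11 → 8.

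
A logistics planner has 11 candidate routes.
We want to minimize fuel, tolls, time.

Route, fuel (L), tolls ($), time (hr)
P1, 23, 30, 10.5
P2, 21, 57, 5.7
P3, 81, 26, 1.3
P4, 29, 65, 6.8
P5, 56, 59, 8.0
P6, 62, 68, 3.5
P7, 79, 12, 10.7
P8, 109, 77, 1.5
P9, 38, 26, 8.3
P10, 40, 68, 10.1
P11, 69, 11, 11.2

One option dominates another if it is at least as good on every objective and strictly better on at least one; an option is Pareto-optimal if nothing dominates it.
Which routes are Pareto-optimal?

P1: not dominated.
P2: not dominated (best fuel).
P3: not dominated (best time).
P4: dominated by P2 (fuel 21≤29, tolls 57≤65, time 5.7≤6.8).
P5: dominated by P2 (fuel 21≤56, tolls 57≤59, time 5.7≤8.0).
P6: not dominated.
P7: not dominated.
P8: dominated by P3 (fuel 81≤109, tolls 26≤77, time 1.3≤1.5).
P9: not dominated.
P10: dominated by P2 (fuel 21≤40, tolls 57≤68, time 5.7≤10.1).
P11: not dominated (best tolls).

P1, P2, P3, P6, P7, P9, P11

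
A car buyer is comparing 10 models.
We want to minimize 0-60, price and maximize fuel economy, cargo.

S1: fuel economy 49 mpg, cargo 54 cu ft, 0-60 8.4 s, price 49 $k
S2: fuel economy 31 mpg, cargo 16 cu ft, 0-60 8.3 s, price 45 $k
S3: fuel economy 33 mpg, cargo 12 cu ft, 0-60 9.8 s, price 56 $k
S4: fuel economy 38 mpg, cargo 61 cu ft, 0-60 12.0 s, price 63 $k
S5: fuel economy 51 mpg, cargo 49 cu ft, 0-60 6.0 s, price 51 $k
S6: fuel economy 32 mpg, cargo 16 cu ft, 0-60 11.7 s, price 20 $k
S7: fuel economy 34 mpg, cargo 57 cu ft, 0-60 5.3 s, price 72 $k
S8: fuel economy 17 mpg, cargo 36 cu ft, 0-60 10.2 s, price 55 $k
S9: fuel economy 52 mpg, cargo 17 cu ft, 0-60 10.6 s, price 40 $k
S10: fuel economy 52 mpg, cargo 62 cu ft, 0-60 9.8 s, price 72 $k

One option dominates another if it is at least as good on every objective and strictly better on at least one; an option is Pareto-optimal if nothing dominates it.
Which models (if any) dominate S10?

S1: worse on fuel economy (49 vs 52).
S2: worse on fuel economy (31 vs 52).
S3: worse on fuel economy (33 vs 52).
S4: worse on fuel economy (38 vs 52).
S5: worse on fuel economy (51 vs 52).
S6: worse on fuel economy (32 vs 52).
S7: worse on fuel economy (34 vs 52).
S8: worse on fuel economy (17 vs 52).
S9: worse on cargo (17 vs 62).
No option dominates S10.

none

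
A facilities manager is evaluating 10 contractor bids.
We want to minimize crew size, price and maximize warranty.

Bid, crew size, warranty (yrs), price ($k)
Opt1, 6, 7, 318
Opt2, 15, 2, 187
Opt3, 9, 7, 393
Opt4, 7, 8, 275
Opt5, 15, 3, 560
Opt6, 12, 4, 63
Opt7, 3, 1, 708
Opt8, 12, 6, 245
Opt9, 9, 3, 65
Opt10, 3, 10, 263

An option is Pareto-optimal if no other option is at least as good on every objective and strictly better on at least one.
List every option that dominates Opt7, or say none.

Opt10

Opt10: crew size 3≤3, warranty 10≥1, price 263≤708 — dominates Opt7.
Others (Opt1, Opt2, Opt3, Opt4, Opt5, Opt6, Opt8, Opt9) are each worse than Opt7 on at least one objective.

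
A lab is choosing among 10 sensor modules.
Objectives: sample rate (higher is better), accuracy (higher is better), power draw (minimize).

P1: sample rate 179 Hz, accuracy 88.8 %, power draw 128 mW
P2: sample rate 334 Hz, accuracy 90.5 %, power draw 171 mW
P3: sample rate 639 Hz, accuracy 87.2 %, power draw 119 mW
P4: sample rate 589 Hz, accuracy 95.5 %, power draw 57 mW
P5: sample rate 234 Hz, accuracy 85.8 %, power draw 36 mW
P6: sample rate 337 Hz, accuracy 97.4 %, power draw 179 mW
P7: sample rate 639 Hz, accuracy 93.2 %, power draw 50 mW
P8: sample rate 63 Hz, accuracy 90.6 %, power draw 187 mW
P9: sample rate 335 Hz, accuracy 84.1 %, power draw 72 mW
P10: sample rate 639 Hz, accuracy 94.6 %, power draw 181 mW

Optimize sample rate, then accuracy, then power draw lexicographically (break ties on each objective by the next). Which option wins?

First maximize sample rate: best is 639, kept {P3, P7, P10}.
Then maximize accuracy: best is 94.6, kept {P10}.

P10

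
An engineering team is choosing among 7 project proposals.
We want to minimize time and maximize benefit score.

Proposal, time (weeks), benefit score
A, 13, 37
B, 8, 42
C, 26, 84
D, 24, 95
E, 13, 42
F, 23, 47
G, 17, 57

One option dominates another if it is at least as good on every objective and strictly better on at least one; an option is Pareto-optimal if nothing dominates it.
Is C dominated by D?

D vs C: time 24≤26, benefit score 95≥84 — D is at least as good on every objective with at least one strict improvement.

Yes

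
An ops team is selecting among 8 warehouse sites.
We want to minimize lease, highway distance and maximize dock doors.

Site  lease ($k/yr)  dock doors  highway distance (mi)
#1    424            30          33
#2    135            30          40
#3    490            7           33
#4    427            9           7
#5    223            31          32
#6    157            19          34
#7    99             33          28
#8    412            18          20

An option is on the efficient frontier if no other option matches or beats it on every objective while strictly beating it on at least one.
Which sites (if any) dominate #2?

#7

#7: lease 99≤135, dock doors 33≥30, highway distance 28≤40 — dominates #2.
Others (#1, #3, #4, #5, #6, #8) are each worse than #2 on at least one objective.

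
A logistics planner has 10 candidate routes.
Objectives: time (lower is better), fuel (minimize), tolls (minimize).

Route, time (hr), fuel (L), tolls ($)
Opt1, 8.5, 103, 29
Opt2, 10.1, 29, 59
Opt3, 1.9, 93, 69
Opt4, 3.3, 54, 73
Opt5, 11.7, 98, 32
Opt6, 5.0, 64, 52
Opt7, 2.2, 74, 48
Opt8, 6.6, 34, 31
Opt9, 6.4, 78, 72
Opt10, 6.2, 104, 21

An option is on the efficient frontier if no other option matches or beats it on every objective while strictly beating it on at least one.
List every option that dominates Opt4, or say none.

Opt1: worse on time (8.5 vs 3.3).
Opt2: worse on time (10.1 vs 3.3).
Opt3: worse on fuel (93 vs 54).
Opt5: worse on time (11.7 vs 3.3).
Opt6: worse on time (5.0 vs 3.3).
Opt7: worse on fuel (74 vs 54).
Opt8: worse on time (6.6 vs 3.3).
Opt9: worse on time (6.4 vs 3.3).
Opt10: worse on time (6.2 vs 3.3).
No option dominates Opt4.

none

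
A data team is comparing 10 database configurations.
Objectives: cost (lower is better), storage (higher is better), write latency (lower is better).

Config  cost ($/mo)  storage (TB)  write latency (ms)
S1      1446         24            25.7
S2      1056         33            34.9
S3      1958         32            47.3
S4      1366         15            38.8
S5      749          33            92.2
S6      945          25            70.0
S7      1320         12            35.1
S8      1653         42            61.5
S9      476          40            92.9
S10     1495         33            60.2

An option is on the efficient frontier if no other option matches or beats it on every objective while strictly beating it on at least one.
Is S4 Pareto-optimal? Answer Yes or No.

S2 vs S4: cost 1056≤1366, storage 33≥15, write latency 34.9≤38.8 — S2 is at least as good on every objective and strictly better on at least one, so S2 dominates S4.

No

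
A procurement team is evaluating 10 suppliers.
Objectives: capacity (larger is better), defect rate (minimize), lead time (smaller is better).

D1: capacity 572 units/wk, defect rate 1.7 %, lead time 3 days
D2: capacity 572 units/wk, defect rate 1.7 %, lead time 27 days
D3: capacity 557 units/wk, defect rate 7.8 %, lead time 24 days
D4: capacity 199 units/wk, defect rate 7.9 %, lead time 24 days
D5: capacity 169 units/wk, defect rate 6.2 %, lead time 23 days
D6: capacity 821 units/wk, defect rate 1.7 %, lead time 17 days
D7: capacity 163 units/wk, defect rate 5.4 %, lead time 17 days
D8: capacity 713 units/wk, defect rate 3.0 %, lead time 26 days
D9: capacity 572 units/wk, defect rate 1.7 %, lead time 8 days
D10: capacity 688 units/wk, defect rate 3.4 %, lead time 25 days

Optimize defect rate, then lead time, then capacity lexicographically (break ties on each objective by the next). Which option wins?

D1

First minimize defect rate: best is 1.7, kept {D1, D2, D6, D9}.
Then minimize lead time: best is 3, kept {D1}.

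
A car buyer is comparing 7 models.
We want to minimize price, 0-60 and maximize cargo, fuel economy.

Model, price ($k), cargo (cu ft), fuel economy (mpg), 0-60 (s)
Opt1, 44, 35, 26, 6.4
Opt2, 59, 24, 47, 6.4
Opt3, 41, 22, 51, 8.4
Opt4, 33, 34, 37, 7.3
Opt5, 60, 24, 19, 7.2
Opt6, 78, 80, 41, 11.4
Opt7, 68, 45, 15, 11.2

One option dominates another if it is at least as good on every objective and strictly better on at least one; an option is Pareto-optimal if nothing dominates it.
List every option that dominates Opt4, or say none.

Opt1: worse on price (44 vs 33).
Opt2: worse on price (59 vs 33).
Opt3: worse on price (41 vs 33).
Opt5: worse on price (60 vs 33).
Opt6: worse on price (78 vs 33).
Opt7: worse on price (68 vs 33).
No option dominates Opt4.

none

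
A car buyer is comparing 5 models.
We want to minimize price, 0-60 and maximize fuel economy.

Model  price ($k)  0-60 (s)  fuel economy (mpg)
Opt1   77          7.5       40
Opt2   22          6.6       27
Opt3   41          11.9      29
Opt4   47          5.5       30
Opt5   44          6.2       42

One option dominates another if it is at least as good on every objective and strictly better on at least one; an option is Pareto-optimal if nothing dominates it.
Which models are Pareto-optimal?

Opt2, Opt3, Opt4, Opt5

Opt1: dominated by Opt5 (price 44≤77, 0-60 6.2≤7.5, fuel economy 42≥40).
Opt2: not dominated (best price).
Opt3: not dominated.
Opt4: not dominated (best 0-60).
Opt5: not dominated (best fuel economy).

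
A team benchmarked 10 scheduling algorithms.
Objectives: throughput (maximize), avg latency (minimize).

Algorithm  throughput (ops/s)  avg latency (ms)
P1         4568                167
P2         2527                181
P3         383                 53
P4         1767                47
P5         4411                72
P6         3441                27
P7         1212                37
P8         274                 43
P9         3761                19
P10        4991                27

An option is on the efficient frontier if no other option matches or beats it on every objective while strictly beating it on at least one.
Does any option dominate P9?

P1: worse on avg latency (167 vs 19).
P2: worse on throughput (2527 vs 3761).
P3: worse on throughput (383 vs 3761).
P4: worse on throughput (1767 vs 3761).
P5: worse on avg latency (72 vs 19).
P6: worse on throughput (3441 vs 3761).
P7: worse on throughput (1212 vs 3761).
P8: worse on throughput (274 vs 3761).
P10: worse on avg latency (27 vs 19).
No option is at least as good as P9 on every objective and strictly better on one.

No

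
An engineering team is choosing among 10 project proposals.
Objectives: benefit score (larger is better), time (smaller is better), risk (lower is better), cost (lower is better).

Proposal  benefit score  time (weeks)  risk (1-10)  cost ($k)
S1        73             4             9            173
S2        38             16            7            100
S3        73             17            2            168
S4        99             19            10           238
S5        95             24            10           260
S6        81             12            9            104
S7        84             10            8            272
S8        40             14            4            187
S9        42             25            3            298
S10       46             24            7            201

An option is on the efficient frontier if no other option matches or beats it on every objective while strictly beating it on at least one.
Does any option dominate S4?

No

S1: worse on benefit score (73 vs 99).
S2: worse on benefit score (38 vs 99).
S3: worse on benefit score (73 vs 99).
S5: worse on benefit score (95 vs 99).
S6: worse on benefit score (81 vs 99).
S7: worse on benefit score (84 vs 99).
S8: worse on benefit score (40 vs 99).
S9: worse on benefit score (42 vs 99).
S10: worse on benefit score (46 vs 99).
No option is at least as good as S4 on every objective and strictly better on one.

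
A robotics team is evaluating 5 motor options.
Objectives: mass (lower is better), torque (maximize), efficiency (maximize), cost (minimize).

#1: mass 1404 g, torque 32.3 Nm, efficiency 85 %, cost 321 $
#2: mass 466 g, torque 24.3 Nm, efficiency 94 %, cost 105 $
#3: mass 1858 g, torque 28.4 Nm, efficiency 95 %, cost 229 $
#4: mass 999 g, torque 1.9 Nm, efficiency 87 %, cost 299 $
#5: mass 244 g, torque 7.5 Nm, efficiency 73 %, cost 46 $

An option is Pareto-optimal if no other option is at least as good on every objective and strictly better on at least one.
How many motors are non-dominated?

4

#1: not dominated (best torque).
#2: not dominated.
#3: not dominated (best efficiency).
#4: dominated by #2 (mass 466≤999, torque 24.3≥1.9, efficiency 94≥87, cost 105≤299).
#5: not dominated (best mass).
Pareto-optimal: #1, #2, #3, #5 → 4.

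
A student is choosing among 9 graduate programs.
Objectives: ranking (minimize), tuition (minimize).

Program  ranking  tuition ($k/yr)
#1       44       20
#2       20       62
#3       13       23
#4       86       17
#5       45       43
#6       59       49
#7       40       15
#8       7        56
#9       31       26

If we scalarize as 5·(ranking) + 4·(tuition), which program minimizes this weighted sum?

#1: 5·44 + 4·20 = 300
#2: 5·20 + 4·62 = 348
#3: 5·13 + 4·23 = 157
#4: 5·86 + 4·17 = 498
#5: 5·45 + 4·43 = 397
#6: 5·59 + 4·49 = 491
#7: 5·40 + 4·15 = 260
#8: 5·7 + 4·56 = 259
#9: 5·31 + 4·26 = 259
Lowest: #3 at 157.

#3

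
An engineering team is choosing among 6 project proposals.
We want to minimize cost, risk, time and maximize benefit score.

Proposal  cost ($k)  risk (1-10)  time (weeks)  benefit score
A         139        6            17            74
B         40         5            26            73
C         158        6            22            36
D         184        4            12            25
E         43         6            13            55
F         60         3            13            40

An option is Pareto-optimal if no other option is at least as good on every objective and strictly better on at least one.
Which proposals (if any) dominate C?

A, E, F

A: cost 139≤158, risk 6≤6, time 17≤22, benefit score 74≥36 — dominates C.
E: cost 43≤158, risk 6≤6, time 13≤22, benefit score 55≥36 — dominates C.
F: cost 60≤158, risk 3≤6, time 13≤22, benefit score 40≥36 — dominates C.
Others (B, D) are each worse than C on at least one objective.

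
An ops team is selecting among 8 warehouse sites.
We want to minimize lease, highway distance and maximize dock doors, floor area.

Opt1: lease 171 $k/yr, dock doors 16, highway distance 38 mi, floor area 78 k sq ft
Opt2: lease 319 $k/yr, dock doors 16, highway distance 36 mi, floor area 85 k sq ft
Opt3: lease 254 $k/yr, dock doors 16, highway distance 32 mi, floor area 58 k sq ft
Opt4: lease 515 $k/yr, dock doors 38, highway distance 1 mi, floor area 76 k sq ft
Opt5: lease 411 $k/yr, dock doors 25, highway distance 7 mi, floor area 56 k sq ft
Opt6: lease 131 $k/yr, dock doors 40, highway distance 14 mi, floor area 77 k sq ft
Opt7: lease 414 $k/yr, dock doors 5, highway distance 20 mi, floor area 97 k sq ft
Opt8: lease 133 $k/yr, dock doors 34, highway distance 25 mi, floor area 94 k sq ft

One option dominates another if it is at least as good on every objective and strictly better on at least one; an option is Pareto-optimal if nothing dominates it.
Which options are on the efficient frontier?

Opt1: dominated by Opt8 (lease 133≤171, dock doors 34≥16, highway distance 25≤38, floor area 94≥78).
Opt2: dominated by Opt8 (lease 133≤319, dock doors 34≥16, highway distance 25≤36, floor area 94≥85).
Opt3: dominated by Opt6 (lease 131≤254, dock doors 40≥16, highway distance 14≤32, floor area 77≥58).
Opt4: not dominated (best highway distance).
Opt5: not dominated.
Opt6: not dominated (best lease).
Opt7: not dominated (best floor area).
Opt8: not dominated.

Opt4, Opt5, Opt6, Opt7, Opt8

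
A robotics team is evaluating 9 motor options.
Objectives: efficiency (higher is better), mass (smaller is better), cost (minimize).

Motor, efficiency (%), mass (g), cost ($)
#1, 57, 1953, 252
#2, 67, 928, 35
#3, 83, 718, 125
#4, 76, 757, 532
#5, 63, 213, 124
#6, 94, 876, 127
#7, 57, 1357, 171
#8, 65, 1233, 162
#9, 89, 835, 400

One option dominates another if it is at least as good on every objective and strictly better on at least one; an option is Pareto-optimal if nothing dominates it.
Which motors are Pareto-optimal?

#1: dominated by #2 (efficiency 67≥57, mass 928≤1953, cost 35≤252).
#2: not dominated (best cost).
#3: not dominated.
#4: dominated by #3 (efficiency 83≥76, mass 718≤757, cost 125≤532).
#5: not dominated (best mass).
#6: not dominated (best efficiency).
#7: dominated by #2 (efficiency 67≥57, mass 928≤1357, cost 35≤171).
#8: dominated by #2 (efficiency 67≥65, mass 928≤1233, cost 35≤162).
#9: not dominated.

#2, #3, #5, #6, #9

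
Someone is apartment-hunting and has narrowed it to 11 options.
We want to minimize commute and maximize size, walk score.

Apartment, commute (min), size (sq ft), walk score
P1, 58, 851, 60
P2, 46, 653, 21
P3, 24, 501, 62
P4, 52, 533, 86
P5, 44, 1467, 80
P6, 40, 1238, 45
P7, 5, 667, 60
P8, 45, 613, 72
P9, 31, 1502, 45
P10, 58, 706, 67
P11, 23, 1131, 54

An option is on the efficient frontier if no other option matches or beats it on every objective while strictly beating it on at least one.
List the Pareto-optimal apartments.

P3, P4, P5, P7, P9, P11

P1: dominated by P5 (commute 44≤58, size 1467≥851, walk score 80≥60).
P2: dominated by P5 (commute 44≤46, size 1467≥653, walk score 80≥21).
P3: not dominated.
P4: not dominated (best walk score).
P5: not dominated.
P6: dominated by P9 (commute 31≤40, size 1502≥1238, walk score 45≥45).
P7: not dominated (best commute).
P8: dominated by P5 (commute 44≤45, size 1467≥613, walk score 80≥72).
P9: not dominated (best size).
P10: dominated by P5 (commute 44≤58, size 1467≥706, walk score 80≥67).
P11: not dominated.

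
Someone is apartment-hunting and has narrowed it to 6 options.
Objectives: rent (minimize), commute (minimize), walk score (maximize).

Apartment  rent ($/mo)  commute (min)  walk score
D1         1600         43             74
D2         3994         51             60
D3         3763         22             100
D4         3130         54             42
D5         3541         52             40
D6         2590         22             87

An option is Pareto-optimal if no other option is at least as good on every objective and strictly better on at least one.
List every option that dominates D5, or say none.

D1, D6

D1: rent 1600≤3541, commute 43≤52, walk score 74≥40 — dominates D5.
D6: rent 2590≤3541, commute 22≤52, walk score 87≥40 — dominates D5.
Others (D2, D3, D4) are each worse than D5 on at least one objective.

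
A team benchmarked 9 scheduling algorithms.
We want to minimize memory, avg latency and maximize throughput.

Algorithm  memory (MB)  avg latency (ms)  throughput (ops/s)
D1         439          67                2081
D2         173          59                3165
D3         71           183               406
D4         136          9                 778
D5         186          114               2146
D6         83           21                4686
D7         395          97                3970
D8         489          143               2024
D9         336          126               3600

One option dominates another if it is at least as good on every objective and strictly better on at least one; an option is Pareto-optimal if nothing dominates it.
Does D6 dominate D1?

D6 vs D1: memory 83≤439, avg latency 21≤67, throughput 4686≥2081 — D6 is at least as good on every objective with at least one strict improvement.

Yes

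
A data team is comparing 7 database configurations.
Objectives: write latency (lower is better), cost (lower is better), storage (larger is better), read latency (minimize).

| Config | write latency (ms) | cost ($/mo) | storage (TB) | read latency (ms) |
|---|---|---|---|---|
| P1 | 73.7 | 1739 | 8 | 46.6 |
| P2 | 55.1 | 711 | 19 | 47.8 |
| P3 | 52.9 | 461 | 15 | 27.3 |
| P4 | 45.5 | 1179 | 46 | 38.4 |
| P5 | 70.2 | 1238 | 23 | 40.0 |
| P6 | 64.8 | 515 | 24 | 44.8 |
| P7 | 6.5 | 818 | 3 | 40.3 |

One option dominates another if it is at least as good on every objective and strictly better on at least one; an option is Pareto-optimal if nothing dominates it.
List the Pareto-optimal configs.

P1: dominated by P3 (write latency 52.9≤73.7, cost 461≤1739, storage 15≥8, read latency 27.3≤46.6).
P2: not dominated.
P3: not dominated (best cost).
P4: not dominated (best storage).
P5: dominated by P4 (write latency 45.5≤70.2, cost 1179≤1238, storage 46≥23, read latency 38.4≤40.0).
P6: not dominated.
P7: not dominated (best write latency).

P2, P3, P4, P6, P7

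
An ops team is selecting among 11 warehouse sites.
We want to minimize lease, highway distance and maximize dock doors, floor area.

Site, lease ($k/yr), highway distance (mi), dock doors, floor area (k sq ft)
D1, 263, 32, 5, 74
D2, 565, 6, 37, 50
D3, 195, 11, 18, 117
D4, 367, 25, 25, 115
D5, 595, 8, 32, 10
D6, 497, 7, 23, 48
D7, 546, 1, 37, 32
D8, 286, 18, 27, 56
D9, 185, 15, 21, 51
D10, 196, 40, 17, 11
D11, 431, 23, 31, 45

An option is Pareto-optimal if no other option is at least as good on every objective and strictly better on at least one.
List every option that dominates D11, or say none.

none

D1: worse on highway distance (32 vs 23).
D2: worse on lease (565 vs 431).
D3: worse on dock doors (18 vs 31).
D4: worse on highway distance (25 vs 23).
D5: worse on lease (595 vs 431).
D6: worse on lease (497 vs 431).
D7: worse on lease (546 vs 431).
D8: worse on dock doors (27 vs 31).
D9: worse on dock doors (21 vs 31).
D10: worse on highway distance (40 vs 23).
No option dominates D11.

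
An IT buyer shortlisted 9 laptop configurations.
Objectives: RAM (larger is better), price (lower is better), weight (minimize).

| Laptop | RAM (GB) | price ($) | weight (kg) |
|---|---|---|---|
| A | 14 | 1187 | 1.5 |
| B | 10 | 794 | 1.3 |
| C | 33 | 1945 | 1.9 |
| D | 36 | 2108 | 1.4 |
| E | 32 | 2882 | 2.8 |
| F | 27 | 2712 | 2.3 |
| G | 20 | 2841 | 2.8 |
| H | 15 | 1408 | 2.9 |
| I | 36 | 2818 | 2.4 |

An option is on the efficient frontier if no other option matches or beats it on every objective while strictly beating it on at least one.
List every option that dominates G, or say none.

C: RAM 33≥20, price 1945≤2841, weight 1.9≤2.8 — dominates G.
D: RAM 36≥20, price 2108≤2841, weight 1.4≤2.8 — dominates G.
F: RAM 27≥20, price 2712≤2841, weight 2.3≤2.8 — dominates G.
I: RAM 36≥20, price 2818≤2841, weight 2.4≤2.8 — dominates G.
Others (A, B, E, H) are each worse than G on at least one objective.

C, D, F, I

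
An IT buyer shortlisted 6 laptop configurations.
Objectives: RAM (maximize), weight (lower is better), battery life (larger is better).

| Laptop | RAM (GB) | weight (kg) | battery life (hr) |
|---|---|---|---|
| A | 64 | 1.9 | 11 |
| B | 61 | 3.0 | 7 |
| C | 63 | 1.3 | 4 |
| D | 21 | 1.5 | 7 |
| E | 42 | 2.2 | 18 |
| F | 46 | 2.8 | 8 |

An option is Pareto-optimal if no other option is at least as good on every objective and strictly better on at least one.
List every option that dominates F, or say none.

A

A: RAM 64≥46, weight 1.9≤2.8, battery life 11≥8 — dominates F.
Others (B, C, D, E) are each worse than F on at least one objective.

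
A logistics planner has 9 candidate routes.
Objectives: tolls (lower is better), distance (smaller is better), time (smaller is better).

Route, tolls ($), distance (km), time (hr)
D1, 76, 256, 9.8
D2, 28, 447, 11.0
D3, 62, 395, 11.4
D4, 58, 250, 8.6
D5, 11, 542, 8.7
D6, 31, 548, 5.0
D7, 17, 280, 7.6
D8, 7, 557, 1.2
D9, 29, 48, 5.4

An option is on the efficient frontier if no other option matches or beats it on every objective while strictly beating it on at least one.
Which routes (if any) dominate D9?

D1: worse on tolls (76 vs 29).
D2: worse on distance (447 vs 48).
D3: worse on tolls (62 vs 29).
D4: worse on tolls (58 vs 29).
D5: worse on distance (542 vs 48).
D6: worse on tolls (31 vs 29).
D7: worse on distance (280 vs 48).
D8: worse on distance (557 vs 48).
No option dominates D9.

none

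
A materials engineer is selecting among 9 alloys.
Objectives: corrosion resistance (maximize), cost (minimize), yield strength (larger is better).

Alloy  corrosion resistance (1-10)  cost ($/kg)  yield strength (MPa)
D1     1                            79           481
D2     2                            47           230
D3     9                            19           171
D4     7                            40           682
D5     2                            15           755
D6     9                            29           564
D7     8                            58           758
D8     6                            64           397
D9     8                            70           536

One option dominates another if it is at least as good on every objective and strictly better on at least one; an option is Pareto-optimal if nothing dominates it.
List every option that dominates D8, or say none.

D4, D6, D7

D4: corrosion resistance 7≥6, cost 40≤64, yield strength 682≥397 — dominates D8.
D6: corrosion resistance 9≥6, cost 29≤64, yield strength 564≥397 — dominates D8.
D7: corrosion resistance 8≥6, cost 58≤64, yield strength 758≥397 — dominates D8.
Others (D1, D2, D3, D5, D9) are each worse than D8 on at least one objective.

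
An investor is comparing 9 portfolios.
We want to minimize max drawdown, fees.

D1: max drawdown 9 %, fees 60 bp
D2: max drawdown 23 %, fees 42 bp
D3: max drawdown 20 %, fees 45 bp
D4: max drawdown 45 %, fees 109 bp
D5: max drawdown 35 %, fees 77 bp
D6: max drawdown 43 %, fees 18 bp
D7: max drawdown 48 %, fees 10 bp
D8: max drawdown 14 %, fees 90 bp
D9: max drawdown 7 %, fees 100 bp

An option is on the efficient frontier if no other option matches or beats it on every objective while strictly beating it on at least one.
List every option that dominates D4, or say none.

D1, D2, D3, D5, D6, D8, D9

D1: max drawdown 9≤45, fees 60≤109 — dominates D4.
D2: max drawdown 23≤45, fees 42≤109 — dominates D4.
D3: max drawdown 20≤45, fees 45≤109 — dominates D4.
D5: max drawdown 35≤45, fees 77≤109 — dominates D4.
D6: max drawdown 43≤45, fees 18≤109 — dominates D4.
D8: max drawdown 14≤45, fees 90≤109 — dominates D4.
D9: max drawdown 7≤45, fees 100≤109 — dominates D4.
Others (D7) are each worse than D4 on at least one objective.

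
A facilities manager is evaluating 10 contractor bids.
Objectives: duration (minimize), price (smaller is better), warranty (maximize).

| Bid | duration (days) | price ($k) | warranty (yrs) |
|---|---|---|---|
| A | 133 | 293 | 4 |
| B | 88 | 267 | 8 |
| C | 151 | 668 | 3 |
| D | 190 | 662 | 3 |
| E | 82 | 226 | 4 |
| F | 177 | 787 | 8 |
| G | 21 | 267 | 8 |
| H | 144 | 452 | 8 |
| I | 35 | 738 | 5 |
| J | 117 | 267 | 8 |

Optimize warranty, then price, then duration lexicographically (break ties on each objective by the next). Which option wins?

First maximize warranty: best is 8, kept {B, F, G, H, J}.
Then minimize price: best is 267, kept {B, G, J}.
Then minimize duration: best is 21, kept {G}.

G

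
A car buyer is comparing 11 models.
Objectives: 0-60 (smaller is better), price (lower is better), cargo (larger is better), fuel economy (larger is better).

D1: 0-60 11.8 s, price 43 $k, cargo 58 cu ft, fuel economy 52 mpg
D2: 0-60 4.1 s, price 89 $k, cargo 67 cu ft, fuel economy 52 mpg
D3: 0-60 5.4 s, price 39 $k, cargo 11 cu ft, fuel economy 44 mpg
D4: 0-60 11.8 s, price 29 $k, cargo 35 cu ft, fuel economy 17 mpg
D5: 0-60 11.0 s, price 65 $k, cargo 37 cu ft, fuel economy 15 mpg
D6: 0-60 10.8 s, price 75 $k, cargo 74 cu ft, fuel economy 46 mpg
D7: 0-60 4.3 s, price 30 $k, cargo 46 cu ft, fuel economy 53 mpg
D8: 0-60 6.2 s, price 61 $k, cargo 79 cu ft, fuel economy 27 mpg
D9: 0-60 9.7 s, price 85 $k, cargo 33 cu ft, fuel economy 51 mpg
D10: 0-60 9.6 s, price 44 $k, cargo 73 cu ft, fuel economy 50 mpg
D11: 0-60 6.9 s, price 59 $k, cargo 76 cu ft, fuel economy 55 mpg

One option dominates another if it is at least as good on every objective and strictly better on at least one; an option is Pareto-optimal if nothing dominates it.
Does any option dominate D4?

No

D1: worse on price (43 vs 29).
D2: worse on price (89 vs 29).
D3: worse on price (39 vs 29).
D5: worse on price (65 vs 29).
D6: worse on price (75 vs 29).
D7: worse on price (30 vs 29).
D8: worse on price (61 vs 29).
D9: worse on price (85 vs 29).
D10: worse on price (44 vs 29).
D11: worse on price (59 vs 29).
No option is at least as good as D4 on every objective and strictly better on one.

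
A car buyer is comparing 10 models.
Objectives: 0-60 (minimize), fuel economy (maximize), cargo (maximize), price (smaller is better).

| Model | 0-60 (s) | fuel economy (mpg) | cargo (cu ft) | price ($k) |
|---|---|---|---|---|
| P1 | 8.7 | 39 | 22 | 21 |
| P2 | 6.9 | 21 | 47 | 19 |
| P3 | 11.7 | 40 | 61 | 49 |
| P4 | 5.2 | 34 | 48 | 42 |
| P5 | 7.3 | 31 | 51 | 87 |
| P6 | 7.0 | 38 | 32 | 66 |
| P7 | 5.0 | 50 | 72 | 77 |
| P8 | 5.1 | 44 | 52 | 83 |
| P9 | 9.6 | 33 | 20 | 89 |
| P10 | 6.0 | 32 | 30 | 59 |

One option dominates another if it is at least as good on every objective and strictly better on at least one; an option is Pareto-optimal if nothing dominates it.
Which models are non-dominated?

P1: not dominated.
P2: not dominated (best price).
P3: not dominated.
P4: not dominated.
P5: dominated by P7 (0-60 5.0≤7.3, fuel economy 50≥31, cargo 72≥51, price 77≤87).
P6: not dominated.
P7: not dominated (best 0-60).
P8: dominated by P7 (0-60 5.0≤5.1, fuel economy 50≥44, cargo 72≥52, price 77≤83).
P9: dominated by P1 (0-60 8.7≤9.6, fuel economy 39≥33, cargo 22≥20, price 21≤89).
P10: dominated by P4 (0-60 5.2≤6.0, fuel economy 34≥32, cargo 48≥30, price 42≤59).

P1, P2, P3, P4, P6, P7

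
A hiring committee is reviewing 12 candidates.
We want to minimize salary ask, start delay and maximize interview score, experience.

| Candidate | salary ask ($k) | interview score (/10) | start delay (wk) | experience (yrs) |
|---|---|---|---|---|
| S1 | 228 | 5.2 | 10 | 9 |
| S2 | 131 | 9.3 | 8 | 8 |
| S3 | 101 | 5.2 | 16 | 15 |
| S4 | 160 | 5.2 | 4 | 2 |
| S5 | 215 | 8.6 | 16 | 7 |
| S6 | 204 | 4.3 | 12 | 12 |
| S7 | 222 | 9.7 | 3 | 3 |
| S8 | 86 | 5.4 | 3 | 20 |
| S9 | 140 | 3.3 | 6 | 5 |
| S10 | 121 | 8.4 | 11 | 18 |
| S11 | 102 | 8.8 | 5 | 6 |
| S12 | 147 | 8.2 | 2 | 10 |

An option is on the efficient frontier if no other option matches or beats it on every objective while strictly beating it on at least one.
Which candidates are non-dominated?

S2, S7, S8, S10, S11, S12

S1: dominated by S8 (salary ask 86≤228, interview score 5.4≥5.2, start delay 3≤10, experience 20≥9).
S2: not dominated.
S3: dominated by S8 (salary ask 86≤101, interview score 5.4≥5.2, start delay 3≤16, experience 20≥15).
S4: dominated by S8 (salary ask 86≤160, interview score 5.4≥5.2, start delay 3≤4, experience 20≥2).
S5: dominated by S2 (salary ask 131≤215, interview score 9.3≥8.6, start delay 8≤16, experience 8≥7).
S6: dominated by S8 (salary ask 86≤204, interview score 5.4≥4.3, start delay 3≤12, experience 20≥12).
S7: not dominated (best interview score).
S8: not dominated (best salary ask).
S9: dominated by S8 (salary ask 86≤140, interview score 5.4≥3.3, start delay 3≤6, experience 20≥5).
S10: not dominated.
S11: not dominated.
S12: not dominated (best start delay).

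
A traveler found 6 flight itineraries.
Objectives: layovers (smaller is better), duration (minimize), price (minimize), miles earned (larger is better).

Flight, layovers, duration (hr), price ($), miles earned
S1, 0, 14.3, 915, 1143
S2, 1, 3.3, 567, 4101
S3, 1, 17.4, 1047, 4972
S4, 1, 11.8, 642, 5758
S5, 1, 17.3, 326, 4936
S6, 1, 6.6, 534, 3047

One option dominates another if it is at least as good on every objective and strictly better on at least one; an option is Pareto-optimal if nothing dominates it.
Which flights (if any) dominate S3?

S4: layovers 1≤1, duration 11.8≤17.4, price 642≤1047, miles earned 5758≥4972 — dominates S3.
Others (S1, S2, S5, S6) are each worse than S3 on at least one objective.

S4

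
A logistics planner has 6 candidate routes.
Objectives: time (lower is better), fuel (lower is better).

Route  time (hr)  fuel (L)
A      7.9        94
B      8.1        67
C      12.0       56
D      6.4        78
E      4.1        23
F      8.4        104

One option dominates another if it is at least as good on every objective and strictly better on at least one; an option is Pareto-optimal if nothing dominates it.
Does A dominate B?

No

A vs B: A is worse on fuel (94 vs 67), so it does not dominate B.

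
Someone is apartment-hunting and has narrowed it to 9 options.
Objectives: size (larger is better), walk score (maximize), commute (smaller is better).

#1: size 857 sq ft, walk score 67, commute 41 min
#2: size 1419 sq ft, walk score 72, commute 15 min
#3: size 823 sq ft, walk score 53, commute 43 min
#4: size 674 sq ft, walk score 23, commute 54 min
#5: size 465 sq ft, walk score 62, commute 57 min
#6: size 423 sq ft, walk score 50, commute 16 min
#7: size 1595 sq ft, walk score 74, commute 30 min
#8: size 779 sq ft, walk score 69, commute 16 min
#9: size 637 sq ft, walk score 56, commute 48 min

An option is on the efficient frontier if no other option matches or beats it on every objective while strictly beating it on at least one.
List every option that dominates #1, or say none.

#2: size 1419≥857, walk score 72≥67, commute 15≤41 — dominates #1.
#7: size 1595≥857, walk score 74≥67, commute 30≤41 — dominates #1.
Others (#3, #4, #5, #6, #8, #9) are each worse than #1 on at least one objective.

#2, #7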